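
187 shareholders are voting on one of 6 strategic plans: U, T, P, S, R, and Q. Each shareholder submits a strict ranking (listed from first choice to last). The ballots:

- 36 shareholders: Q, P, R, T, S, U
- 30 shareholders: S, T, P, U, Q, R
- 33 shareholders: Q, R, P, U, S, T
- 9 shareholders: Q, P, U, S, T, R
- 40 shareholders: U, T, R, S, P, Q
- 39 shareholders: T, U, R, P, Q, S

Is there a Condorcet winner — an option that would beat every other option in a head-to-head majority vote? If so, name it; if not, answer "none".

T vs U: 105–82 for T.
T vs P: 109–78 for T.
T vs S: 115–72 for T.
T vs R: 118–69 for T.
T vs Q: 109–78 for T.
T beats every other option head-to-head.

T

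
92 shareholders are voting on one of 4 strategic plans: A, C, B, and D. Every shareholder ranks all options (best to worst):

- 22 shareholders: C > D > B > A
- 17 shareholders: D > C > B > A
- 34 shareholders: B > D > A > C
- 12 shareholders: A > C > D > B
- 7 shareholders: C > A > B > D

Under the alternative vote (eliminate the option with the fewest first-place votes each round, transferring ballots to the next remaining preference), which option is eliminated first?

A

Round 1: A 12, C 29, B 34, D 17. Eliminate A.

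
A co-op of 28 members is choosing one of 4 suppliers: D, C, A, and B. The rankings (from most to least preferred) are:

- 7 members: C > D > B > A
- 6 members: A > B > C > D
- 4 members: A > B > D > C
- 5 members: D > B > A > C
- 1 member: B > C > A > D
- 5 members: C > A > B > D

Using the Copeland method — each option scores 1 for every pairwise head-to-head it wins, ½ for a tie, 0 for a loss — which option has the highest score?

A

D: loses to C, A, and B → score 0.
C: beats D; loses to A and B → score 1.
A: beats D, C, and B → score 3.
B: beats D and C; loses to A → score 2.
A has the best pairwise record.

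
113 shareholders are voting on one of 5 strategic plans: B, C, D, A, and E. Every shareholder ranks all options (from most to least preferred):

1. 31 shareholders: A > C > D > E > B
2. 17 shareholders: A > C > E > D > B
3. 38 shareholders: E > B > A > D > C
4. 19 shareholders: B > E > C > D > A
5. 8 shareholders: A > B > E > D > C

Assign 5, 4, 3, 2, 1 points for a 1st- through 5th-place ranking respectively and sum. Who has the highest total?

B: 31·1 + 17·1 + 38·4 + 19·5 + 8·4 = 327
C: 31·4 + 17·4 + 38·1 + 19·3 + 8·1 = 295
D: 31·3 + 17·2 + 38·2 + 19·2 + 8·2 = 257
A: 31·5 + 17·5 + 38·3 + 19·1 + 8·5 = 413
E: 31·2 + 17·3 + 38·5 + 19·4 + 8·3 = 403
A has the highest Borda score (413).

A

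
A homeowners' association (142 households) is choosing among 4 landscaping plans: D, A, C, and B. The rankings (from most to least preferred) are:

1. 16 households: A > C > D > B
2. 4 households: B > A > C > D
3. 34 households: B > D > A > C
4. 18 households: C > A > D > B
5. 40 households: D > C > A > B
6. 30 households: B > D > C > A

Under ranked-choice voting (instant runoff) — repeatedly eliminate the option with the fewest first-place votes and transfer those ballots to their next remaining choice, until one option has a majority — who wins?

Round 1: D 40, A 16, C 18, B 68. Eliminate A.
Round 2: D 40, C 34, B 68. Eliminate C.
Round 3: D 74, B 68. D has a majority.

D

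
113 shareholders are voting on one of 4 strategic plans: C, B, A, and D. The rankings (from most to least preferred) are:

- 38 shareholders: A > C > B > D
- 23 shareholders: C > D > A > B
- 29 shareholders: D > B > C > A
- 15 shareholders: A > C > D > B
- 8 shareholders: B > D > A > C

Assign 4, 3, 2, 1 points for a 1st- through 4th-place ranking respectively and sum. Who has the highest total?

C

C: 38·3 + 23·4 + 29·2 + 15·3 + 8·1 = 317
B: 38·2 + 23·1 + 29·3 + 15·1 + 8·4 = 233
A: 38·4 + 23·2 + 29·1 + 15·4 + 8·2 = 303
D: 38·1 + 23·3 + 29·4 + 15·2 + 8·3 = 277
C has the highest Borda score (317).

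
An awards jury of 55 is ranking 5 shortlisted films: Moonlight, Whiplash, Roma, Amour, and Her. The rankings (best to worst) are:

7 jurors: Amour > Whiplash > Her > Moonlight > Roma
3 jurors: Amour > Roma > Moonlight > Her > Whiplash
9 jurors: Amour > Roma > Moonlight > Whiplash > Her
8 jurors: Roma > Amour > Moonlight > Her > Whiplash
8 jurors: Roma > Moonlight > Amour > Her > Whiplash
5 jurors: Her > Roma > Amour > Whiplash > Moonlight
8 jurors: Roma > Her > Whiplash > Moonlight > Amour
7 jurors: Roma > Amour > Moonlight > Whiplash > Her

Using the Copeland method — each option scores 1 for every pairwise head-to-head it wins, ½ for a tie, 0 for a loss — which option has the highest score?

Roma

Moonlight: beats Whiplash and Her; loses to Roma and Amour → score 2.
Whiplash: loses to Moonlight, Roma, Amour, and Her → score 0.
Roma: beats Moonlight, Whiplash, Amour, and Her → score 4.
Amour: beats Moonlight, Whiplash, and Her; loses to Roma → score 3.
Her: beats Whiplash; loses to Moonlight, Roma, and Amour → score 1.
Roma has the best pairwise record.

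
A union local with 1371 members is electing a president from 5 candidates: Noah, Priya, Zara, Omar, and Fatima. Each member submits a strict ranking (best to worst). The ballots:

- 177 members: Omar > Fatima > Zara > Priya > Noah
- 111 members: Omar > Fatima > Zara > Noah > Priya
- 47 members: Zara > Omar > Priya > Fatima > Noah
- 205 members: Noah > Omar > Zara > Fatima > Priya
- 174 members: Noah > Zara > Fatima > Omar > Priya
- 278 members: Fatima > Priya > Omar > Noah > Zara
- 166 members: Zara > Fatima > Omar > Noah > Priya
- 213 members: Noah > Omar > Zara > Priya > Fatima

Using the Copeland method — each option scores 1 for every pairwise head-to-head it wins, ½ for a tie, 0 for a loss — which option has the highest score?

Omar

Noah: beats Priya and Zara; loses to Omar and Fatima → score 2.
Priya: loses to Noah, Zara, Omar, and Fatima → score 0.
Zara: beats Priya and Fatima; loses to Noah and Omar → score 2.
Omar: beats Noah, Priya, Zara, and Fatima → score 4.
Fatima: beats Noah and Priya; loses to Zara and Omar → score 2.
Omar has the best pairwise record.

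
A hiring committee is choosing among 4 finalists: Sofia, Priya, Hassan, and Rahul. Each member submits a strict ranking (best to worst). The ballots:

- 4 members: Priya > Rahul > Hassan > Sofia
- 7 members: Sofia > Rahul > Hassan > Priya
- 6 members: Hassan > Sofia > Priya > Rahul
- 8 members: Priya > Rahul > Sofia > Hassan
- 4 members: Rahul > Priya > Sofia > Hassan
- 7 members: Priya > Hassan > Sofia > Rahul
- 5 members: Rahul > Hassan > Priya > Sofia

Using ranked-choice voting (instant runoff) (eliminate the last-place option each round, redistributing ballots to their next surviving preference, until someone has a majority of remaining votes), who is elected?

Priya

Round 1: Sofia 7, Priya 19, Hassan 6, Rahul 9. Eliminate Hassan.
Round 2: Sofia 13, Priya 19, Rahul 9. Eliminate Rahul.
Round 3: Sofia 13, Priya 28. Priya has a majority.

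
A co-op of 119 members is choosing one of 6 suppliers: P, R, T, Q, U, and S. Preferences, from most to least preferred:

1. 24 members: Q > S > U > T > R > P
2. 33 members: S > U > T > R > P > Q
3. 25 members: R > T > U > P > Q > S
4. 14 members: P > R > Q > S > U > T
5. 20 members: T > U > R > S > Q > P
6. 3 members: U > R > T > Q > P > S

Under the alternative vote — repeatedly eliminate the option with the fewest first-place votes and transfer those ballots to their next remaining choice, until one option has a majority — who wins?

R

Round 1: P 14, R 25, T 20, Q 24, U 3, S 33. Eliminate U.
Round 2: P 14, R 28, T 20, Q 24, S 33. Eliminate P.
Round 3: R 42, T 20, Q 24, S 33. Eliminate T.
Round 4: R 62, Q 24, S 33. R has a majority.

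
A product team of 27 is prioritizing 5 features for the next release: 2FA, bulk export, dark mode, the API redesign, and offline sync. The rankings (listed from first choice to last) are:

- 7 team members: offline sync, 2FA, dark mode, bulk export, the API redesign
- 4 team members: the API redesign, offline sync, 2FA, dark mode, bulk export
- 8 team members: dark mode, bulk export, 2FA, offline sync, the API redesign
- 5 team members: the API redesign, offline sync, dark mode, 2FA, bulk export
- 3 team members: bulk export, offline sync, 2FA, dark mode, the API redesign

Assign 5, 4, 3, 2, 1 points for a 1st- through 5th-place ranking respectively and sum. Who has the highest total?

2FA: 7·4 + 4·3 + 8·3 + 5·2 + 3·3 = 83
bulk export: 7·2 + 4·1 + 8·4 + 5·1 + 3·5 = 70
dark mode: 7·3 + 4·2 + 8·5 + 5·3 + 3·2 = 90
the API redesign: 7·1 + 4·5 + 8·1 + 5·5 + 3·1 = 63
offline sync: 7·5 + 4·4 + 8·2 + 5·4 + 3·4 = 99
offline sync has the highest Borda score (99).

offline sync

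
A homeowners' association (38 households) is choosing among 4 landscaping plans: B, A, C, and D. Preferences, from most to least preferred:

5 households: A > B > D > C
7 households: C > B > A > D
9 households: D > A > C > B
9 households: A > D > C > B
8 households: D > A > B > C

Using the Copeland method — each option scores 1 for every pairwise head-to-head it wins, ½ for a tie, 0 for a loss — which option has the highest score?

A

B: loses to A, C, and D → score 0.
A: beats B, C, and D → score 3.
C: beats B; loses to A and D → score 1.
D: beats B and C; loses to A → score 2.
A has the best pairwise record.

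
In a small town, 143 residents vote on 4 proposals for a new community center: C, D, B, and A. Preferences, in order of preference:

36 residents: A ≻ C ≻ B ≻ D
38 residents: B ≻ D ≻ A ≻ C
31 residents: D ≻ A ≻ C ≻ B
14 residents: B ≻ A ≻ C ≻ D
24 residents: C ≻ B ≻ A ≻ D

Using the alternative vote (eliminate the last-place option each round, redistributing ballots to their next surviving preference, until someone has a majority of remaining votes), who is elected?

B

Round 1: C 24, D 31, B 52, A 36. Eliminate C.
Round 2: D 31, B 76, A 36. B has a majority.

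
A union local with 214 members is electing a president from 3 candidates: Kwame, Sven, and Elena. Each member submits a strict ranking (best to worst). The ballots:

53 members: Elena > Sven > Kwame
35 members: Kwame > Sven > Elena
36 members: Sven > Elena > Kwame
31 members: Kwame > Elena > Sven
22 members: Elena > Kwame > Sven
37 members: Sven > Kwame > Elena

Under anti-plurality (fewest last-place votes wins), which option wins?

Last-place votes: Kwame 89, Sven 53, Elena 72.
Sven is ranked last by the fewest voters, so Sven wins.

Sven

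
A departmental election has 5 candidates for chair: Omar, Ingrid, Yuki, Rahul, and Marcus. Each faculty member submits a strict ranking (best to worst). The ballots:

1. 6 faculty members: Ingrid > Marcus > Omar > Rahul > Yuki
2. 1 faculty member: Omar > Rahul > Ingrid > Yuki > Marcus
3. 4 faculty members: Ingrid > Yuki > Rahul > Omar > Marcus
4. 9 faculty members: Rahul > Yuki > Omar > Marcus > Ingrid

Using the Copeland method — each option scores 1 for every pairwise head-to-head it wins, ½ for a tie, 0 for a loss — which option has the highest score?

Omar: beats Marcus; ties Ingrid; loses to Yuki and Rahul → score 1.5.
Ingrid: beats Yuki and Marcus; ties Omar and Rahul → score 3.
Yuki: beats Omar and Marcus; loses to Ingrid and Rahul → score 2.
Rahul: beats Omar, Yuki, and Marcus; ties Ingrid → score 3.5.
Marcus: loses to Omar, Ingrid, Yuki, and Rahul → score 0.
Rahul has the best pairwise record.

Rahul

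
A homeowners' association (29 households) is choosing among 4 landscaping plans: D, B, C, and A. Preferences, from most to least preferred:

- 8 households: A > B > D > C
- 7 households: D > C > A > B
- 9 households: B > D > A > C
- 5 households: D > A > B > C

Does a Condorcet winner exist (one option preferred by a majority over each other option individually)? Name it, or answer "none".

Checking pairwise contests:
B beats D 17–12.
A beats B 20–9.
D beats C 29–0.
D beats A 21–8.
Every option loses at least one head-to-head, so there is no Condorcet winner.

none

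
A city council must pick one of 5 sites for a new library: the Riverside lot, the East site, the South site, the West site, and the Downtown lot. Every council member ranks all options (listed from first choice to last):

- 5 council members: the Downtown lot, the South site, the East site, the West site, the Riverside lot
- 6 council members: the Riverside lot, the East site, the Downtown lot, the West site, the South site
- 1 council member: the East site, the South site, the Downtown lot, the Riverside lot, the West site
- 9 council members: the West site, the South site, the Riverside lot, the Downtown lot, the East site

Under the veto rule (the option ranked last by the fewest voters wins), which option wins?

the Downtown lot

Last-place votes: the Riverside lot 5, the East site 9, the South site 6, the West site 1, the Downtown lot 0.
the Downtown lot is ranked last by the fewest voters, so the Downtown lot wins.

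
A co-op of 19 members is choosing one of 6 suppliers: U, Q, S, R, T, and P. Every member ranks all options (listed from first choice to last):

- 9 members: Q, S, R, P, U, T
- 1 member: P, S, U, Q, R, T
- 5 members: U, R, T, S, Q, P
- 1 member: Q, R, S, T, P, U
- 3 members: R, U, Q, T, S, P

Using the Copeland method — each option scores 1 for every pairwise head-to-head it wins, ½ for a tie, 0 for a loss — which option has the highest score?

Q

U: beats T; loses to Q, S, R, and P → score 1.
Q: beats U, S, R, T, and P → score 5.
S: beats U, R, T, and P; loses to Q → score 4.
R: beats U, T, and P; loses to Q and S → score 3.
T: loses to U, Q, S, R, and P → score 0.
P: beats U and T; loses to Q, S, and R → score 2.
Q has the best pairwise record.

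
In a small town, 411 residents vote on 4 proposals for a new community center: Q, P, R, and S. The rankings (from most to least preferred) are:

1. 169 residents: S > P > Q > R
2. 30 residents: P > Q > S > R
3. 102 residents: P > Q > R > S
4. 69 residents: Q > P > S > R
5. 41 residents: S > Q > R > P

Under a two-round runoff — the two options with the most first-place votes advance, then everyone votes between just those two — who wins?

S

Round 1 first-place votes: Q 69, P 132, R 0, S 210.
S and P advance.
Runoff: S is preferred to P by 210 voters; P by 201.
S wins the runoff.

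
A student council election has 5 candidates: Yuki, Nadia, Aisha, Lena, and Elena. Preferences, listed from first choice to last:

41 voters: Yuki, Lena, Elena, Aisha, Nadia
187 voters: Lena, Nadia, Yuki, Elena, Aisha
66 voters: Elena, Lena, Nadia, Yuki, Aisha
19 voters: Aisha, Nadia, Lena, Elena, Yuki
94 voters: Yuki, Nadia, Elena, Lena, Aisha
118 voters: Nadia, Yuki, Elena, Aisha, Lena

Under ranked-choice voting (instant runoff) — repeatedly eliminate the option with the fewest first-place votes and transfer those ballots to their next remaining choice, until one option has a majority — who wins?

Lena

Round 1: Yuki 135, Nadia 118, Aisha 19, Lena 187, Elena 66. Eliminate Aisha.
Round 2: Yuki 135, Nadia 137, Lena 187, Elena 66. Eliminate Elena.
Round 3: Yuki 135, Nadia 137, Lena 253. Eliminate Yuki.
Round 4: Nadia 231, Lena 294. Lena has a majority.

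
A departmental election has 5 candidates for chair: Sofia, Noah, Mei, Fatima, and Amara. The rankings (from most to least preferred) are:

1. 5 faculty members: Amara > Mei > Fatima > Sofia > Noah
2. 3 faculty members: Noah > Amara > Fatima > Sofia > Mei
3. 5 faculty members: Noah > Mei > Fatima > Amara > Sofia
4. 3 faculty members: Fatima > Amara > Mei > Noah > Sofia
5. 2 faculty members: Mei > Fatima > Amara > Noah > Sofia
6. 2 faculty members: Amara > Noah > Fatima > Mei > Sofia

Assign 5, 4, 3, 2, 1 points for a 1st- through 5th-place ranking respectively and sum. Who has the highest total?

Sofia: 5·2 + 3·2 + 5·1 + 3·1 + 2·1 + 2·1 = 28
Noah: 5·1 + 3·5 + 5·5 + 3·2 + 2·2 + 2·4 = 63
Mei: 5·4 + 3·1 + 5·4 + 3·3 + 2·5 + 2·2 = 66
Fatima: 5·3 + 3·3 + 5·3 + 3·5 + 2·4 + 2·3 = 68
Amara: 5·5 + 3·4 + 5·2 + 3·4 + 2·3 + 2·5 = 75
Amara has the highest Borda score (75).

Amara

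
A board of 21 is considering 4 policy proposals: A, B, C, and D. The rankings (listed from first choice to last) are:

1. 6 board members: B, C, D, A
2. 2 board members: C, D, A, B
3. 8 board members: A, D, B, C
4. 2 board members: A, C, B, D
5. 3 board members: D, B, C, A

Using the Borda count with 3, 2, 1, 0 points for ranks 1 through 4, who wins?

D

A: 6·0 + 2·1 + 8·3 + 2·3 + 3·0 = 32
B: 6·3 + 2·0 + 8·1 + 2·1 + 3·2 = 34
C: 6·2 + 2·3 + 8·0 + 2·2 + 3·1 = 25
D: 6·1 + 2·2 + 8·2 + 2·0 + 3·3 = 35
D has the highest Borda score (35).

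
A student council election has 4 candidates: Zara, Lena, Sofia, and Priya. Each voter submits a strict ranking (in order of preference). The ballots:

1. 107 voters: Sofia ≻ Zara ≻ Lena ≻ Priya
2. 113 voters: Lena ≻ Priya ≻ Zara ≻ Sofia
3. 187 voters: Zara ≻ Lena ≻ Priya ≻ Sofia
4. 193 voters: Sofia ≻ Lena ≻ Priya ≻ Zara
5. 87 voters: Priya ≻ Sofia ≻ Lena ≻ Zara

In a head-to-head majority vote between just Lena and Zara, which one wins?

Lena

Voters preferring Lena to Zara: 393; preferring Zara to Lena: 294.
Lena wins the head-to-head.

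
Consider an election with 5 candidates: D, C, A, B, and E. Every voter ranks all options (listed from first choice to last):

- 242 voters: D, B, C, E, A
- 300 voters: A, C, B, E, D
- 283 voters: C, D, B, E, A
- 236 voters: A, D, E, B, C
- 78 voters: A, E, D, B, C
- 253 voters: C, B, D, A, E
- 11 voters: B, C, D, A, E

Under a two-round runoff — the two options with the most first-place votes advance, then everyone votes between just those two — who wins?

C

Round 1 first-place votes: D 242, C 536, A 614, B 11, E 0.
A and C advance.
Runoff: A is preferred to C by 614 voters; C by 789.
C wins the runoff.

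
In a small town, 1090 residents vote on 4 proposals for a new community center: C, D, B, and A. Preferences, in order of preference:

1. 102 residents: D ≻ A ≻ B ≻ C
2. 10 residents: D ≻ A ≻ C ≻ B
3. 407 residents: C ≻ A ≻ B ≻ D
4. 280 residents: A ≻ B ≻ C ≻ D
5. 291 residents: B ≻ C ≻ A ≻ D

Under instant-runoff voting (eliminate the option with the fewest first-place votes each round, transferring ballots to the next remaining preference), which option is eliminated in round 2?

Round 1: C 407, D 112, B 291, A 280. Eliminate D.
Round 2: C 407, B 291, A 392. Eliminate B.

B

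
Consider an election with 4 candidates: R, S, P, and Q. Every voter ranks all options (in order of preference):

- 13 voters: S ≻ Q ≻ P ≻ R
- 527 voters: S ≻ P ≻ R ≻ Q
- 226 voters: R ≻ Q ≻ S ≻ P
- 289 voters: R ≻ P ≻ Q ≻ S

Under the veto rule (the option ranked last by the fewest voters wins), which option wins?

Last-place votes: R 13, S 289, P 226, Q 527.
R is ranked last by the fewest voters, so R wins.

R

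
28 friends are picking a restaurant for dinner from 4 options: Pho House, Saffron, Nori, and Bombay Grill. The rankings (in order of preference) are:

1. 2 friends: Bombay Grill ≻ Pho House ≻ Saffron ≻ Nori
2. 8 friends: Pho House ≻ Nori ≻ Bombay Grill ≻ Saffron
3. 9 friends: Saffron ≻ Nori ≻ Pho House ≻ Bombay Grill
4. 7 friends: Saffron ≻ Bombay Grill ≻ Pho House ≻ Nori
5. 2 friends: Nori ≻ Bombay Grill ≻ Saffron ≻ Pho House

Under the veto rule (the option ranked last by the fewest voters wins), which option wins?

Last-place votes: Pho House 2, Saffron 8, Nori 9, Bombay Grill 9.
Pho House is ranked last by the fewest voters, so Pho House wins.

Pho House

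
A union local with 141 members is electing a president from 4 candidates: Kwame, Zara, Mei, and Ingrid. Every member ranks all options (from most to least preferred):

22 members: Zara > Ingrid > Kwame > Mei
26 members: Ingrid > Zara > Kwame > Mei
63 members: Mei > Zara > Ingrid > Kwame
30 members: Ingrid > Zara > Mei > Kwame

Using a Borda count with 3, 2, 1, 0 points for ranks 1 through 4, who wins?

Zara

Kwame: 22·1 + 26·1 + 63·0 + 30·0 = 48
Zara: 22·3 + 26·2 + 63·2 + 30·2 = 304
Mei: 22·0 + 26·0 + 63·3 + 30·1 = 219
Ingrid: 22·2 + 26·3 + 63·1 + 30·3 = 275
Zara has the highest Borda score (304).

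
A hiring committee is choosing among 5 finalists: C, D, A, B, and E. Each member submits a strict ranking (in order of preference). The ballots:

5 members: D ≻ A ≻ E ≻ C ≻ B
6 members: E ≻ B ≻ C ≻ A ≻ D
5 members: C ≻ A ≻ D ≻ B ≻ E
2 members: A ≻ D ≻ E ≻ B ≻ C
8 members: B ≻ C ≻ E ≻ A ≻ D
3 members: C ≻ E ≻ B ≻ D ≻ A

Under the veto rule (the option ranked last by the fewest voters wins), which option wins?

Last-place votes: C 2, D 14, A 3, B 5, E 5.
C is ranked last by the fewest voters, so C wins.

C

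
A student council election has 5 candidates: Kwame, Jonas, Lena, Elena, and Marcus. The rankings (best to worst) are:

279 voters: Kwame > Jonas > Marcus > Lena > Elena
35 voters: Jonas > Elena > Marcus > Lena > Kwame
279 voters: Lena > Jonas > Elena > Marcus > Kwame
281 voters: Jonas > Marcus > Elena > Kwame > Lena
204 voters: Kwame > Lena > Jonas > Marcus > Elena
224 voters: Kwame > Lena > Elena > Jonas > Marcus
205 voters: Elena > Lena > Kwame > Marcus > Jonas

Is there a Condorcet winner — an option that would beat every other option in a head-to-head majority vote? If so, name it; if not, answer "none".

none

Checking pairwise contests:
Elena beats Kwame 800–707.
Kwame beats Jonas 912–595.
Kwame beats Lena 988–519.
Jonas beats Elena 1078–429.
Kwame beats Marcus 912–595.
Every option loses at least one head-to-head, so there is no Condorcet winner.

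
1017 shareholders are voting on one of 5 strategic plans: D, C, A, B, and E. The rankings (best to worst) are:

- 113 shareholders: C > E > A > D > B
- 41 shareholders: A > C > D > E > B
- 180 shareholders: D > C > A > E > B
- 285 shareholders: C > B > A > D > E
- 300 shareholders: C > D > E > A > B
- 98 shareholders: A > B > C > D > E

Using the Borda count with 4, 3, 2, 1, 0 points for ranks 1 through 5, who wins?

D: 113·1 + 41·2 + 180·4 + 285·1 + 300·3 + 98·1 = 2198
C: 113·4 + 41·3 + 180·3 + 285·4 + 300·4 + 98·2 = 3651
A: 113·2 + 41·4 + 180·2 + 285·2 + 300·1 + 98·4 = 2012
B: 113·0 + 41·0 + 180·0 + 285·3 + 300·0 + 98·3 = 1149
E: 113·3 + 41·1 + 180·1 + 285·0 + 300·2 + 98·0 = 1160
C has the highest Borda score (3651).

C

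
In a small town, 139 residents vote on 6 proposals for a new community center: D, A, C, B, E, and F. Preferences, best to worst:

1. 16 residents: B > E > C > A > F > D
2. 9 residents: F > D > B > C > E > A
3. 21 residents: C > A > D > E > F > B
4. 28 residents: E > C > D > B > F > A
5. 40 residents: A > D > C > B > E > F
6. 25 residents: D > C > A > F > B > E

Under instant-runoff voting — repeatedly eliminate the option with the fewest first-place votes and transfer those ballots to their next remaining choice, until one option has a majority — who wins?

A

Round 1: D 25, A 40, C 21, B 16, E 28, F 9. Eliminate F.
Round 2: D 34, A 40, C 21, B 16, E 28. Eliminate B.
Round 3: D 34, A 40, C 21, E 44. Eliminate C.
Round 4: D 34, A 61, E 44. Eliminate D.
Round 5: A 86, E 53. A has a majority.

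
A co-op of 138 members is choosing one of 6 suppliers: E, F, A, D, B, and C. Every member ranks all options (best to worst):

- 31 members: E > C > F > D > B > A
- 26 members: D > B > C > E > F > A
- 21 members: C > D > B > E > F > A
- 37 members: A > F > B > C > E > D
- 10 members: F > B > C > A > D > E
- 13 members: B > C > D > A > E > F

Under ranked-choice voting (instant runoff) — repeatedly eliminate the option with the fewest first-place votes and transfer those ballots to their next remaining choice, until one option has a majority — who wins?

D

Round 1: E 31, F 10, A 37, D 26, B 13, C 21. Eliminate F.
Round 2: E 31, A 37, D 26, B 23, C 21. Eliminate C.
Round 3: E 31, A 37, D 47, B 23. Eliminate B.
Round 4: E 31, A 47, D 60. Eliminate E.
Round 5: A 47, D 91. D has a majority.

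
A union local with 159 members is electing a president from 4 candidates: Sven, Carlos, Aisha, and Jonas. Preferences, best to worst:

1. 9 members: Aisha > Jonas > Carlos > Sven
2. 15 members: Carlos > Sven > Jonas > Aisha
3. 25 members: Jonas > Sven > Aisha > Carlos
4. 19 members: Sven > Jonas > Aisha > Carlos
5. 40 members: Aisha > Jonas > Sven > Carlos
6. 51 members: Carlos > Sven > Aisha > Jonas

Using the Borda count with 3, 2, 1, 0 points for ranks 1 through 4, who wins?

Sven: 9·0 + 15·2 + 25·2 + 19·3 + 40·1 + 51·2 = 279
Carlos: 9·1 + 15·3 + 25·0 + 19·0 + 40·0 + 51·3 = 207
Aisha: 9·3 + 15·0 + 25·1 + 19·1 + 40·3 + 51·1 = 242
Jonas: 9·2 + 15·1 + 25·3 + 19·2 + 40·2 + 51·0 = 226
Sven has the highest Borda score (279).

Sven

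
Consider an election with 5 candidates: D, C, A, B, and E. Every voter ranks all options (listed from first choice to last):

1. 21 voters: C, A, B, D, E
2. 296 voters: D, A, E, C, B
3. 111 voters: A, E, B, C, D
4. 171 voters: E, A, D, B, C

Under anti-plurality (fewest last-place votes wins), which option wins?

Last-place votes: D 111, C 171, A 0, B 296, E 21.
A is ranked last by the fewest voters, so A wins.

A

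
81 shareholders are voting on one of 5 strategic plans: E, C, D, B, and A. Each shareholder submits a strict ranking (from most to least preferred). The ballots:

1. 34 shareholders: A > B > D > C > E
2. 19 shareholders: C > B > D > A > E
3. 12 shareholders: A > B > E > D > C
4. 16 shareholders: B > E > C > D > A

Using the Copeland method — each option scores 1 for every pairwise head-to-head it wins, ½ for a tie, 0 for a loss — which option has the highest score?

E: loses to C, D, B, and A → score 0.
C: beats E; loses to D, B, and A → score 1.
D: beats E and C; loses to B and A → score 2.
B: beats E, C, and D; loses to A → score 3.
A: beats E, C, D, and B → score 4.
A has the best pairwise record.

A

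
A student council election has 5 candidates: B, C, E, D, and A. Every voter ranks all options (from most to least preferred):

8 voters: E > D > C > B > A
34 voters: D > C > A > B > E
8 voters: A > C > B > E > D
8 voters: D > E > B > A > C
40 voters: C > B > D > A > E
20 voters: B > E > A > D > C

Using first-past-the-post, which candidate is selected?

First-place votes: B 20, C 40, E 8, D 42, A 8.
D has the most first-place votes.

D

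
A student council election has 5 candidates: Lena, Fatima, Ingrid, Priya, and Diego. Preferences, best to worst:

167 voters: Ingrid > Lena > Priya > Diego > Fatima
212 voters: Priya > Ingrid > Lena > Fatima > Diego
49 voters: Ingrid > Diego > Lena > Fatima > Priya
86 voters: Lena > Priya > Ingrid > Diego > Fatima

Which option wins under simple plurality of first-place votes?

Ingrid

First-place votes: Lena 86, Fatima 0, Ingrid 216, Priya 212, Diego 0.
Ingrid has the most first-place votes.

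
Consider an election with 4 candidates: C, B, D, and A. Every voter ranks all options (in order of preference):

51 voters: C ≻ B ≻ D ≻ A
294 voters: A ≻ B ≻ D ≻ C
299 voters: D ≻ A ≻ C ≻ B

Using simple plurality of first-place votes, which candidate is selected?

First-place votes: C 51, B 0, D 299, A 294.
D has the most first-place votes.

D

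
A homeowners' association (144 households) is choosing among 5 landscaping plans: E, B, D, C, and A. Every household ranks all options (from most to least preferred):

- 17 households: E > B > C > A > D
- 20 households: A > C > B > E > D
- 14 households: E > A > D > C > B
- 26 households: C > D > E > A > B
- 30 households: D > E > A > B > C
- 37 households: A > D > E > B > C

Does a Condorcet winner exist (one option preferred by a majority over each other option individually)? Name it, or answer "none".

Checking pairwise contests:
D beats E 93–51.
E beats B 124–20.
A beats D 88–56.
E beats C 98–46.
E beats A 87–57.
Every option loses at least one head-to-head, so there is no Condorcet winner.

none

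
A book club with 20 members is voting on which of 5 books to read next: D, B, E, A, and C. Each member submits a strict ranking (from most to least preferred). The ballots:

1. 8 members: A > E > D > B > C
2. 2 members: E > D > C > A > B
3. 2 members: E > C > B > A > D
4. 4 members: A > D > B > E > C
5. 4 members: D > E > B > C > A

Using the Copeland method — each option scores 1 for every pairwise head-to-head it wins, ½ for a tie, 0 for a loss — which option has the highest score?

A

D: beats B and C; loses to E and A → score 2.
B: beats C; loses to D, E, and A → score 1.
E: beats D, B, and C; loses to A → score 3.
A: beats D, B, E, and C → score 4.
C: loses to D, B, E, and A → score 0.
A has the best pairwise record.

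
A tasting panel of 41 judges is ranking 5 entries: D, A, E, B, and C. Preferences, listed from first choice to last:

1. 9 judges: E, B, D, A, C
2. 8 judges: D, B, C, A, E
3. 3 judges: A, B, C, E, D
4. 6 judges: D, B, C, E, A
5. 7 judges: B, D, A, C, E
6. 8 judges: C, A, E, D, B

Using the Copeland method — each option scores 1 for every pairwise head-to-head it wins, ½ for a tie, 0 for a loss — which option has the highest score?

D

D: beats A, E, B, and C → score 4.
A: beats E; loses to D, B, and C → score 1.
E: loses to D, A, B, and C → score 0.
B: beats A, E, and C; loses to D → score 3.
C: beats A and E; loses to D and B → score 2.
D has the best pairwise record.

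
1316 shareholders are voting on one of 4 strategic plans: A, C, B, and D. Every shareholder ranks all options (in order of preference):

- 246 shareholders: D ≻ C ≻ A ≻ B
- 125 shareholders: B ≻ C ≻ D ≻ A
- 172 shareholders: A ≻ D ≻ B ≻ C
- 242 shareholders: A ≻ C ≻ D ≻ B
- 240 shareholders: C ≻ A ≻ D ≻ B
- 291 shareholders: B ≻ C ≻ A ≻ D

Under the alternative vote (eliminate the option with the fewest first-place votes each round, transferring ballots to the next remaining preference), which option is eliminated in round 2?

D

Round 1: A 414, C 240, B 416, D 246. Eliminate C.
Round 2: A 654, B 416, D 246. Eliminate D.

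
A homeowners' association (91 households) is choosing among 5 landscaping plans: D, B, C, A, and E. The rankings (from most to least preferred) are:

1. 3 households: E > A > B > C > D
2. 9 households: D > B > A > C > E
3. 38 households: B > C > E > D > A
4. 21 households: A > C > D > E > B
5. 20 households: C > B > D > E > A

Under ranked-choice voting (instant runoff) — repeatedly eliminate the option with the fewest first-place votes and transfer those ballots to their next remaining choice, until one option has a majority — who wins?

Round 1: D 9, B 38, C 20, A 21, E 3. Eliminate E.
Round 2: D 9, B 38, C 20, A 24. Eliminate D.
Round 3: B 47, C 20, A 24. B has a majority.

B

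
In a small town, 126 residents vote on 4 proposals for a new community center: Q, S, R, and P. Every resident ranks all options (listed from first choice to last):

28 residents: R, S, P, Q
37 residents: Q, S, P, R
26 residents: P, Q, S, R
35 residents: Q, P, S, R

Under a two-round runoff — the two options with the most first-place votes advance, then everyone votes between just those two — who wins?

Round 1 first-place votes: Q 72, S 0, R 28, P 26.
Q and R advance.
Runoff: Q is preferred to R by 98 voters; R by 28.
Q wins the runoff.

Q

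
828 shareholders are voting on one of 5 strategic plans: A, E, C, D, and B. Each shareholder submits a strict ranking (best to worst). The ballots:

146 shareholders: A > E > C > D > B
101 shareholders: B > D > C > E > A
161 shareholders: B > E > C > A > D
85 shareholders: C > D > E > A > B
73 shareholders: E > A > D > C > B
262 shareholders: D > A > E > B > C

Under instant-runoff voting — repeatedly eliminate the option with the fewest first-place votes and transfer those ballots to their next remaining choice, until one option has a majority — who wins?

Round 1: A 146, E 73, C 85, D 262, B 262. Eliminate E.
Round 2: A 219, C 85, D 262, B 262. Eliminate C.
Round 3: A 219, D 347, B 262. Eliminate A.
Round 4: D 566, B 262. D has a majority.

D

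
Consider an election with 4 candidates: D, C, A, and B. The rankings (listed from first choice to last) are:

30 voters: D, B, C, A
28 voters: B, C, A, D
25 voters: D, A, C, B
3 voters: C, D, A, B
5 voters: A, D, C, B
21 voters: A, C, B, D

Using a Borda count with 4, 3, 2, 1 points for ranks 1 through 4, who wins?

D

D: 30·4 + 28·1 + 25·4 + 3·3 + 5·3 + 21·1 = 293
C: 30·2 + 28·3 + 25·2 + 3·4 + 5·2 + 21·3 = 279
A: 30·1 + 28·2 + 25·3 + 3·2 + 5·4 + 21·4 = 271
B: 30·3 + 28·4 + 25·1 + 3·1 + 5·1 + 21·2 = 277
D has the highest Borda score (293).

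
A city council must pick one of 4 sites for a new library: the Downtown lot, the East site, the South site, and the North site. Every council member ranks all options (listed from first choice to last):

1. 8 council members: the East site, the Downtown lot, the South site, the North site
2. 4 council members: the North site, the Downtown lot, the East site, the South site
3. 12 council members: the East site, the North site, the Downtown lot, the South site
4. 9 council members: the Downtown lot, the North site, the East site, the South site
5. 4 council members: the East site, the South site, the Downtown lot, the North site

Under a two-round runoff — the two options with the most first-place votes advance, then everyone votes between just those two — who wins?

the East site

Round 1 first-place votes: the Downtown lot 9, the East site 24, the South site 0, the North site 4.
the East site and the Downtown lot advance.
Runoff: the East site is preferred to the Downtown lot by 24 voters; the Downtown lot by 13.
the East site wins the runoff.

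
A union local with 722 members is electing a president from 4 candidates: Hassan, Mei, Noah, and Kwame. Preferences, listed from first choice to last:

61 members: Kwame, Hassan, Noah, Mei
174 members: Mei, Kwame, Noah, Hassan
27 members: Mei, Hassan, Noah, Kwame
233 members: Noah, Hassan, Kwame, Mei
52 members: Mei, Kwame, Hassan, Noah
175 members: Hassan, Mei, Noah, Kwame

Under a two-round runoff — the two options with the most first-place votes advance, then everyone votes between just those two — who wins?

Round 1 first-place votes: Hassan 175, Mei 253, Noah 233, Kwame 61.
Mei and Noah advance.
Runoff: Mei is preferred to Noah by 428 voters; Noah by 294.
Mei wins the runoff.

Mei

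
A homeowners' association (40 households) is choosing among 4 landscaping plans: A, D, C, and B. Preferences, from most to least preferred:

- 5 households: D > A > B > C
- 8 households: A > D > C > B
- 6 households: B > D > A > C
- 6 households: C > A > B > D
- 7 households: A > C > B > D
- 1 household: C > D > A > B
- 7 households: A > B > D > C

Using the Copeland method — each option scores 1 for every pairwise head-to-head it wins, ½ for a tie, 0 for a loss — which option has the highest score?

A

A: beats D, C, and B → score 3.
D: beats C; loses to A and B → score 1.
C: beats B; loses to A and D → score 1.
B: beats D; loses to A and C → score 1.
A has the best pairwise record.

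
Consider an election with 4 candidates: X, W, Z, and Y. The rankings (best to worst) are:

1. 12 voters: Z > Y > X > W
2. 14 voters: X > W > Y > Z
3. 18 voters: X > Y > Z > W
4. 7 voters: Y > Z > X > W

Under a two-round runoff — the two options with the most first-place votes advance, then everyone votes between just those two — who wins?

Round 1 first-place votes: X 32, W 0, Z 12, Y 7.
X and Z advance.
Runoff: X is preferred to Z by 32 voters; Z by 19.
X wins the runoff.

X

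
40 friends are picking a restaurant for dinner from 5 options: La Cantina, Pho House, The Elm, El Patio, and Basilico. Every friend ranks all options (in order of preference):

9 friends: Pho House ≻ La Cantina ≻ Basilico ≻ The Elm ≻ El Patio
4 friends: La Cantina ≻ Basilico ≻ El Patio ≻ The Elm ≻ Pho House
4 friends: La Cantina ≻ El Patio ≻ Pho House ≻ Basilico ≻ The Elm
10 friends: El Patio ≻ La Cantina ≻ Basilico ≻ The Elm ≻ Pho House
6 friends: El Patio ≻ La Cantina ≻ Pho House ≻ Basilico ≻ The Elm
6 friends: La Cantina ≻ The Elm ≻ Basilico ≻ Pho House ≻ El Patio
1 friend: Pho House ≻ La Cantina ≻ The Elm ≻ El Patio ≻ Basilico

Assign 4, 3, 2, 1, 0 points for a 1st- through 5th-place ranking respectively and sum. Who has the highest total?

La Cantina: 9·3 + 4·4 + 4·4 + 10·3 + 6·3 + 6·4 + 1·3 = 134
Pho House: 9·4 + 4·0 + 4·2 + 10·0 + 6·2 + 6·1 + 1·4 = 66
The Elm: 9·1 + 4·1 + 4·0 + 10·1 + 6·0 + 6·3 + 1·2 = 43
El Patio: 9·0 + 4·2 + 4·3 + 10·4 + 6·4 + 6·0 + 1·1 = 85
Basilico: 9·2 + 4·3 + 4·1 + 10·2 + 6·1 + 6·2 + 1·0 = 72
La Cantina has the highest Borda score (134).

La Cantina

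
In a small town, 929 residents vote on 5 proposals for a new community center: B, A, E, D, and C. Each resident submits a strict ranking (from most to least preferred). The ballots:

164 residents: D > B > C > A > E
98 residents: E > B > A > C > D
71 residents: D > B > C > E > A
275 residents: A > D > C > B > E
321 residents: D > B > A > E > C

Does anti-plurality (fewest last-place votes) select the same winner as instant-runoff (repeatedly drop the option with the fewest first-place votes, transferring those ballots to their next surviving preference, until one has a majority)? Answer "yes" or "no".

Anti-plurality — last-place votes: B 0, A 71, E 439, D 98, C 321. Winner: B.
Instant-runoff — R1 B 0, A 275, E 98, D 556, C 0 (D winner). Winner: D.
The two methods disagree.

no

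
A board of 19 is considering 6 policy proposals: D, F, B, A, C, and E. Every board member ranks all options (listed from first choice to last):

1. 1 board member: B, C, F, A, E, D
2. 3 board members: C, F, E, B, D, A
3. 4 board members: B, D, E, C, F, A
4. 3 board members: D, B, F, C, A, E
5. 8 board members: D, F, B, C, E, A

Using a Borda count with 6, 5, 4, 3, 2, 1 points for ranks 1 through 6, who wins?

D

D: 1·1 + 3·2 + 4·5 + 3·6 + 8·6 = 93
F: 1·4 + 3·5 + 4·2 + 3·4 + 8·5 = 79
B: 1·6 + 3·3 + 4·6 + 3·5 + 8·4 = 86
A: 1·3 + 3·1 + 4·1 + 3·2 + 8·1 = 24
C: 1·5 + 3·6 + 4·3 + 3·3 + 8·3 = 68
E: 1·2 + 3·4 + 4·4 + 3·1 + 8·2 = 49
D has the highest Borda score (93).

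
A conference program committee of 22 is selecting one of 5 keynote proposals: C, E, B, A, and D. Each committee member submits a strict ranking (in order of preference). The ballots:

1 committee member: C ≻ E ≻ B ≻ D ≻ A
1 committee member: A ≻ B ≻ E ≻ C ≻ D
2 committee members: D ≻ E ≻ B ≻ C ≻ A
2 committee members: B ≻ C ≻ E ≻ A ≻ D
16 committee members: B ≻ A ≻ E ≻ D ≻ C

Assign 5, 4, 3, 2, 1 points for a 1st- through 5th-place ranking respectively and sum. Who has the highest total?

B

C: 1·5 + 1·2 + 2·2 + 2·4 + 16·1 = 35
E: 1·4 + 1·3 + 2·4 + 2·3 + 16·3 = 69
B: 1·3 + 1·4 + 2·3 + 2·5 + 16·5 = 103
A: 1·1 + 1·5 + 2·1 + 2·2 + 16·4 = 76
D: 1·2 + 1·1 + 2·5 + 2·1 + 16·2 = 47
B has the highest Borda score (103).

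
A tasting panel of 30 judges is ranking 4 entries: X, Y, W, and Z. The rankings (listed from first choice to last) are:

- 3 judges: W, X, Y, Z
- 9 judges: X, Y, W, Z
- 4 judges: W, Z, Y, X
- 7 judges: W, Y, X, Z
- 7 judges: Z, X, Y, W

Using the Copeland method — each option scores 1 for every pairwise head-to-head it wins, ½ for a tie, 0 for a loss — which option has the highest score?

X: beats Y, W, and Z → score 3.
Y: beats W and Z; loses to X → score 2.
W: beats Z; loses to X and Y → score 1.
Z: loses to X, Y, and W → score 0.
X has the best pairwise record.

X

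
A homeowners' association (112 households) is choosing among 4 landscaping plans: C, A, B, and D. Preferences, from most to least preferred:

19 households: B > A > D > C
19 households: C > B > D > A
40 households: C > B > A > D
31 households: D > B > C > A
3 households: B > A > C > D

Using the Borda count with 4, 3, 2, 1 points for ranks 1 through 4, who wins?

B

C: 19·1 + 19·4 + 40·4 + 31·2 + 3·2 = 323
A: 19·3 + 19·1 + 40·2 + 31·1 + 3·3 = 196
B: 19·4 + 19·3 + 40·3 + 31·3 + 3·4 = 358
D: 19·2 + 19·2 + 40·1 + 31·4 + 3·1 = 243
B has the highest Borda score (358).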